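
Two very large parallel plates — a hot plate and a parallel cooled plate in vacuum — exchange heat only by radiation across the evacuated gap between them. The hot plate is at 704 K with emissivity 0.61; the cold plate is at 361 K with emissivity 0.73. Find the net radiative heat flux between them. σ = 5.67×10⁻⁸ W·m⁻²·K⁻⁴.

For two infinite grey parallel plates, q = σ(T₁⁴ − T₂⁴)/(1/ε₁ + 1/ε₂ − 1).
T₁⁴ − T₂⁴ = 2.456×10¹¹ − 1.698×10¹⁰ = 2.287×10¹¹ K⁴.
1/ε₁ + 1/ε₂ − 1 = 1.639 + 1.370 − 1 = 2.009.
q = 5.67×10⁻⁸ × 2.287×10¹¹ / 2.009.

q ≈ 6450 W/m²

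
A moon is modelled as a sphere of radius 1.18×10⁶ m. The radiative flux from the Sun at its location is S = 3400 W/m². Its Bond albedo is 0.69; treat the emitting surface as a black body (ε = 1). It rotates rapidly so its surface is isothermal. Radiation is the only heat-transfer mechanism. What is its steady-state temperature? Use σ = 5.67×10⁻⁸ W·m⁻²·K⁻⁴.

At equilibrium, absorbed power = emitted power.
Absorbing cross-section = πr² = 4.374×10¹² m²; emitting surface = 4πr² = 1.750×10¹³ m² (ratio 4).
(1−a)S·A_cross = εσ·A_surf·T⁴  ⇒  T⁴ = (1−a)S/(4σ).
T⁴ = 0.310·3400/(4·5.67×10⁻⁸) = 4.647×10⁹ K⁴.
T = (4.647×10⁹)^(1/4).

T ≈ 261 K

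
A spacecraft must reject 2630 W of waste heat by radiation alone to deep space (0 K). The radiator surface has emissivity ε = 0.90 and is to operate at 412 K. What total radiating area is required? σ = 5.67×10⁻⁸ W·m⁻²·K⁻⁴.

A ≈ 1.79 m²

P = εσA T⁴ ⇒ A = P/(εσT⁴).
T⁴ = 2.881×10¹⁰ K⁴.
A = 2630/(0.90 × 5.67×10⁻⁸ × 2.881×10¹⁰).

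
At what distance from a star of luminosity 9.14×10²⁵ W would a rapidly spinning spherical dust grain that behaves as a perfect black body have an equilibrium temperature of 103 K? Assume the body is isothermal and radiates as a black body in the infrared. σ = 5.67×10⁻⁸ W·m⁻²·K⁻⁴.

For an isothermal black-emitting sphere, (1−a)S·πr² = σ·4πr²·T⁴ ⇒ S = 4σT⁴/(1−a).
S = 4·5.67×10⁻⁸·(103)⁴/1.00 = 25.53 W/m².
Flux falls as S = L/(4πd²), so d = √(L/(4πS)) = √(9.14×10²⁵/(4π·25.53)).

d ≈ 5.34×10¹¹ m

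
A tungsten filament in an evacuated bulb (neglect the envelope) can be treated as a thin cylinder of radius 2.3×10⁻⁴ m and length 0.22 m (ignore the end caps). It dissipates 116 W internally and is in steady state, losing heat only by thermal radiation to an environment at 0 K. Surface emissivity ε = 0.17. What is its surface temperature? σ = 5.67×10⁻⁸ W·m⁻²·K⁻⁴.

Steady state: internal power = radiated power, P = εσA T⁴.
Radiating area A = 2πrL = 3.179×10⁻⁴ m².
T⁴ = P/(εσA) = 116/(0.17·5.67×10⁻⁸·3.179×10⁻⁴) = 3.785×10¹³ K⁴.
T = (3.785×10¹³)^(1/4).

T ≈ 2480 K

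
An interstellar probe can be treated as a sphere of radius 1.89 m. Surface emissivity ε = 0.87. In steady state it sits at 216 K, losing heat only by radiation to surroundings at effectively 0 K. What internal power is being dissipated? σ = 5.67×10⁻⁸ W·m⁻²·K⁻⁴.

P ≈ 4820 W

Steady state: P = εσA T⁴.
A = 4πr² = 44.89 m²; T⁴ = (216)⁴ = 2.177×10⁹ K⁴.
P = 0.87 × 5.67×10⁻⁸ × 44.89 × 2.177×10⁹.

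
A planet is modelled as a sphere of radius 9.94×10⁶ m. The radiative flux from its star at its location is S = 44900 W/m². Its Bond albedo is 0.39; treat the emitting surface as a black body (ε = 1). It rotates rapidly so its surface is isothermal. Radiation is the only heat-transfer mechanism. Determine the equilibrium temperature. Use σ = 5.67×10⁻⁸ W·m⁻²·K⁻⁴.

At equilibrium, absorbed power = emitted power.
Absorbing cross-section = πr² = 3.104×10¹⁴ m²; emitting surface = 4πr² = 1.242×10¹⁵ m² (ratio 4).
(1−a)S·A_cross = εσ·A_surf·T⁴  ⇒  T⁴ = (1−a)S/(4σ).
T⁴ = 0.610·44900/(4·5.67×10⁻⁸) = 1.208×10¹¹ K⁴.
T = (1.208×10¹¹)^(1/4).

T ≈ 589 K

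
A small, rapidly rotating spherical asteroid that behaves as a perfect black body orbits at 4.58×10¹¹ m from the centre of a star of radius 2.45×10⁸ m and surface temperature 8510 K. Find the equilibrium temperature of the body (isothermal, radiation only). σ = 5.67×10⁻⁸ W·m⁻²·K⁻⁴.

The star's surface emits σT_*⁴; at distance d the flux is S = σT_*⁴(R_*/d)².
S = 5.67×10⁻⁸·(8510)⁴·(2.45×10⁸/4.58×10¹¹)² = 85.09 W/m².
For an isothermal sphere T⁴ = (1−a)S/(4σ) = 3.752×10⁸ K⁴.

T ≈ 139 K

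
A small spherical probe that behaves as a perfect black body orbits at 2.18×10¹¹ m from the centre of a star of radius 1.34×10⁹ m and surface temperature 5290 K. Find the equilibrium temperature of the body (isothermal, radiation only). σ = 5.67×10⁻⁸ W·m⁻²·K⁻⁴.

The star's surface emits σT_*⁴; at distance d the flux is S = σT_*⁴(R_*/d)².
S = 5.67×10⁻⁸·(5290)⁴·(1.34×10⁹/2.18×10¹¹)² = 1678 W/m².
For an isothermal sphere T⁴ = (1−a)S/(4σ) = 7.397×10⁹ K⁴.

T ≈ 293 K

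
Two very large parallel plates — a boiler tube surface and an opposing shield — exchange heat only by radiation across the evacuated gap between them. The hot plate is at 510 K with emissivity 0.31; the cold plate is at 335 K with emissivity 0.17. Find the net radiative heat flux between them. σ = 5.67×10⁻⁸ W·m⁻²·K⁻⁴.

q ≈ 385 W/m²

For two infinite grey parallel plates, q = σ(T₁⁴ − T₂⁴)/(1/ε₁ + 1/ε₂ − 1).
T₁⁴ − T₂⁴ = 6.765×10¹⁰ − 1.259×10¹⁰ = 5.506×10¹⁰ K⁴.
1/ε₁ + 1/ε₂ − 1 = 3.226 + 5.882 − 1 = 8.108.
q = 5.67×10⁻⁸ × 5.506×10¹⁰ / 8.108.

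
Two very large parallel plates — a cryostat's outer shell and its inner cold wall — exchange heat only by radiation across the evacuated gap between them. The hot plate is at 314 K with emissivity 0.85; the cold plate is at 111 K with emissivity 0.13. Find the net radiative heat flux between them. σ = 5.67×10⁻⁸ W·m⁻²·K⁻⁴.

For two infinite grey parallel plates, q = σ(T₁⁴ − T₂⁴)/(1/ε₁ + 1/ε₂ − 1).
T₁⁴ − T₂⁴ = 9.721×10⁹ − 1.518×10⁸ = 9.569×10⁹ K⁴.
1/ε₁ + 1/ε₂ − 1 = 1.176 + 7.692 − 1 = 7.869.
q = 5.67×10⁻⁸ × 9.569×10⁹ / 7.869.

q ≈ 69.0 W/m²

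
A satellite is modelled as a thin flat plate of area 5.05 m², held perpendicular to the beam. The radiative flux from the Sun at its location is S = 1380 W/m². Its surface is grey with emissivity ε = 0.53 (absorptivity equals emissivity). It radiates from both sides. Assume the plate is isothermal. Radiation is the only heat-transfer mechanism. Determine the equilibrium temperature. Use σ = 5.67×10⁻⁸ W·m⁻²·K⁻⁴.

At equilibrium, absorbed power = emitted power.
Absorbing cross-section = A = 5.050 m²; emitting surface = 2A = 10.10 m² (ratio 2).
εS·A_cross = εσ·A_surf·T⁴  ⇒  T⁴ = S/(2σ)   (ε cancels).
T⁴ = 1380/(2·5.67×10⁻⁸) = 1.217×10¹⁰ K⁴.
T = (1.217×10¹⁰)^(1/4).

T ≈ 332 K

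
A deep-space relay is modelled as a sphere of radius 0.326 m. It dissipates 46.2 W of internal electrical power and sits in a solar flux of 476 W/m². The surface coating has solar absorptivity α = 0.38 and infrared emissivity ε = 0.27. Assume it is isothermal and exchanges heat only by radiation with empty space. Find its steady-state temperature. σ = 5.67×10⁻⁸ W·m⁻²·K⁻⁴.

At steady state, absorbed solar power + internal power = radiated power.
Absorbed: α·S·A_cross = 0.38·476·0.3339 = 60.39 W (cross-section πr²).
Total input = 60.39 + 46.2 = 106.6 W.
Radiated: εσ·A_surf·T⁴ with A_surf = 4πr² = 1.336 m².
T⁴ = 106.6/(0.27·5.67×10⁻⁸·1.336) = 5.214×10⁹ K⁴.

T ≈ 269 K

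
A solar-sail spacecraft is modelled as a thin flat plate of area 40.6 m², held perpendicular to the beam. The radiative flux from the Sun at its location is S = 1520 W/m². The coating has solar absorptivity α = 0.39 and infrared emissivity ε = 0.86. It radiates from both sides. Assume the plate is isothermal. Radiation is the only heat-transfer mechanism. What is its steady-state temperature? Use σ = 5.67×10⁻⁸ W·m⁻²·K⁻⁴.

T ≈ 279 K

At equilibrium, absorbed power = emitted power.
Absorbing cross-section = A = 40.60 m²; emitting surface = 2A = 81.20 m² (ratio 2).
αS·A_cross = εσ·A_surf·T⁴  ⇒  T⁴ = αS/(ε·2σ).
T⁴ = 0.390·1520/(0.86·2·5.67×10⁻⁸) = 6.079×10⁹ K⁴.
T = (6.079×10⁹)^(1/4).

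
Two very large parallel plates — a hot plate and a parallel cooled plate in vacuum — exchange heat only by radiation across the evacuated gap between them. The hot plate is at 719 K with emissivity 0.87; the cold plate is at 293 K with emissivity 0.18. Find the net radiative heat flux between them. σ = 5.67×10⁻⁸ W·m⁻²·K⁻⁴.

For two infinite grey parallel plates, q = σ(T₁⁴ − T₂⁴)/(1/ε₁ + 1/ε₂ − 1).
T₁⁴ − T₂⁴ = 2.672×10¹¹ − 7.370×10⁹ = 2.599×10¹¹ K⁴.
1/ε₁ + 1/ε₂ − 1 = 1.149 + 5.556 − 1 = 5.705.
q = 5.67×10⁻⁸ × 2.599×10¹¹ / 5.705.

q ≈ 2580 W/m²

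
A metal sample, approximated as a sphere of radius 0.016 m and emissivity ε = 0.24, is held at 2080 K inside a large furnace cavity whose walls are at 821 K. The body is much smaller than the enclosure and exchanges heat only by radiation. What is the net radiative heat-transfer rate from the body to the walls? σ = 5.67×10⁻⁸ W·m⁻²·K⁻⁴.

For a small grey body in a large enclosure: P_net = εσA(T_body⁴ − T_wall⁴).
A = 4πr² = 0.003217 m²; T_body⁴ − T_wall⁴ = 1.872×10¹³ − 4.543×10¹¹ = 1.826×10¹³ K⁴.
|P_net| = 0.24·5.67×10⁻⁸·0.003217·1.826×10¹³.

P_net ≈ 800 W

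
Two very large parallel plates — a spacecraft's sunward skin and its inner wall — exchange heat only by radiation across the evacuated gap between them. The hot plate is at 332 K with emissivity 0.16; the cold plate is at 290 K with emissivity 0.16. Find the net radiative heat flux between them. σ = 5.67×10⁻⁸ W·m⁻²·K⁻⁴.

q ≈ 25.0 W/m²

For two infinite grey parallel plates, q = σ(T₁⁴ − T₂⁴)/(1/ε₁ + 1/ε₂ − 1).
T₁⁴ − T₂⁴ = 1.215×10¹⁰ − 7.073×10⁹ = 5.077×10⁹ K⁴.
1/ε₁ + 1/ε₂ − 1 = 6.250 + 6.250 − 1 = 11.50.
q = 5.67×10⁻⁸ × 5.077×10⁹ / 11.50.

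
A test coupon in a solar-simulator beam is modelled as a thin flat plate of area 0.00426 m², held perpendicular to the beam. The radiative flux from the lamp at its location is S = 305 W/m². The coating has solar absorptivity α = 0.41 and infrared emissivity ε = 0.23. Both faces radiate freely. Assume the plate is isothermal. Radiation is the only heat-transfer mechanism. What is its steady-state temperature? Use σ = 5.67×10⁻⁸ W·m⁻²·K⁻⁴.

T ≈ 263 K

At equilibrium, absorbed power = emitted power.
Absorbing cross-section = A = 0.004260 m²; emitting surface = 2A = 0.008520 m² (ratio 2).
αS·A_cross = εσ·A_surf·T⁴  ⇒  T⁴ = αS/(ε·2σ).
T⁴ = 0.410·305/(0.23·2·5.67×10⁻⁸) = 4.794×10⁹ K⁴.
T = (4.794×10⁹)^(1/4).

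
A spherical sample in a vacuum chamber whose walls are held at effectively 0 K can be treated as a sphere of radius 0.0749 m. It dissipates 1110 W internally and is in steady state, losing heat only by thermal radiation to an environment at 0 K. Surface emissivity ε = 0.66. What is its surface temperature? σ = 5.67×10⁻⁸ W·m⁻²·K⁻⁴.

T ≈ 805 K

Steady state: internal power = radiated power, P = εσA T⁴.
Radiating area A = 4πr² = 0.07050 m².
T⁴ = P/(εσA) = 1110/(0.66·5.67×10⁻⁸·0.07050) = 4.207×10¹¹ K⁴.
T = (4.207×10¹¹)^(1/4).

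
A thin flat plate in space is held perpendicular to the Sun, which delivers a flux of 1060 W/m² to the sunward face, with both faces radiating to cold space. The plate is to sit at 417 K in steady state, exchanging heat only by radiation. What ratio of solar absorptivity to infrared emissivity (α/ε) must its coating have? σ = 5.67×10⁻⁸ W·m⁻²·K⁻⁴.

Balance: αS·A = εσ·2A·T⁴ ⇒ α/ε = 2σT⁴/S.
α/ε = 2·5.67×10⁻⁸·(417)⁴/1060 = 2·5.67×10⁻⁸·3.024×10¹⁰/1060.

α/ε ≈ 3.23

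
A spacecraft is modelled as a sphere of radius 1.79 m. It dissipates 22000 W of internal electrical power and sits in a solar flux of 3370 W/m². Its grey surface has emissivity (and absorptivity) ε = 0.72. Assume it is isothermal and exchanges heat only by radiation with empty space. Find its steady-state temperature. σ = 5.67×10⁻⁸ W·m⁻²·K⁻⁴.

T ≈ 410 K

At steady state, absorbed solar power + internal power = radiated power.
Absorbed: α·S·A_cross = 0.72·3370·10.07 = 24420 W (cross-section πr²).
Total input = 24420 + 22000 = 46420 W.
Radiated: εσ·A_surf·T⁴ with A_surf = 4πr² = 40.26 m².
T⁴ = 46420/(0.72·5.67×10⁻⁸·40.26) = 2.824×10¹⁰ K⁴.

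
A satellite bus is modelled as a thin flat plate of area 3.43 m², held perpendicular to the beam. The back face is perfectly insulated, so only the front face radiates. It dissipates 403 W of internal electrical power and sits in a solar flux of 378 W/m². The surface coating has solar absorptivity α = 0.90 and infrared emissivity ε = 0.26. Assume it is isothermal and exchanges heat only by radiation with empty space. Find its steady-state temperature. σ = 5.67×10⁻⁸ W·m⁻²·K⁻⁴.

T ≈ 420 K

At steady state, absorbed solar power + internal power = radiated power.
Absorbed: α·S·A_cross = 0.90·378·3.430 = 1167 W (cross-section A).
Total input = 1167 + 403 = 1570 W.
Radiated: εσ·A_surf·T⁴ with A_surf = A = 3.430 m².
T⁴ = 1570/(0.26·5.67×10⁻⁸·3.430) = 3.105×10¹⁰ K⁴.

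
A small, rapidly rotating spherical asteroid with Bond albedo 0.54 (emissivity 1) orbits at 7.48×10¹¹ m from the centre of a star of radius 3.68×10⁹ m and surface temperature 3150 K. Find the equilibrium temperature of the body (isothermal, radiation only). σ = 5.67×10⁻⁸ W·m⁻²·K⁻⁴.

T ≈ 129 K

The star's surface emits σT_*⁴; at distance d the flux is S = σT_*⁴(R_*/d)².
S = 5.67×10⁻⁸·(3150)⁴·(3.68×10⁹/7.48×10¹¹)² = 135.1 W/m².
For an isothermal sphere T⁴ = (1−a)S/(4σ) = 2.741×10⁸ K⁴.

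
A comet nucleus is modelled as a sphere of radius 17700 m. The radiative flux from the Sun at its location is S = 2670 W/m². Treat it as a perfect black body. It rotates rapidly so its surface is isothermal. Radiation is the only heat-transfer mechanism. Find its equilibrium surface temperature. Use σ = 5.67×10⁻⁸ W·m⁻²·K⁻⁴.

T ≈ 329 K

At equilibrium, absorbed power = emitted power.
Absorbing cross-section = πr² = 9.842×10⁸ m²; emitting surface = 4πr² = 3.937×10⁹ m² (ratio 4).
S·A_cross = εσ·A_surf·T⁴  ⇒  T⁴ = S/(4σ).
T⁴ = 1.00·2670/(4·5.67×10⁻⁸) = 1.177×10¹⁰ K⁴.
T = (1.177×10¹⁰)^(1/4).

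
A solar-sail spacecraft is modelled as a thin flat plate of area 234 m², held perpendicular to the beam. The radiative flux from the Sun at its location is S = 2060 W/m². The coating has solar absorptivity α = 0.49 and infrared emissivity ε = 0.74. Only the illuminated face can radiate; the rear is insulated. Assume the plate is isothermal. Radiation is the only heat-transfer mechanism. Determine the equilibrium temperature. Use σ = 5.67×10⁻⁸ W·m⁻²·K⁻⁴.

T ≈ 394 K

At equilibrium, absorbed power = emitted power.
Absorbing cross-section = A = 234.0 m²; emitting surface = A = 234.0 m² (ratio 1).
αS·A_cross = εσ·A_surf·T⁴  ⇒  T⁴ = αS/(ε·1σ).
T⁴ = 0.490·2060/(0.74·1·5.67×10⁻⁸) = 2.406×10¹⁰ K⁴.
T = (2.406×10¹⁰)^(1/4).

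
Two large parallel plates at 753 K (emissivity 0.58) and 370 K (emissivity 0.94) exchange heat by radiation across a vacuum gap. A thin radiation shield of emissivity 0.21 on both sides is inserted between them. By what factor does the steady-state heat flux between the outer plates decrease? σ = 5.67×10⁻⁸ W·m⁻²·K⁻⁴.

factor ≈ 5.77

Without shield: q₀ = σΔ(T⁴)/(1/ε₁+1/ε₂−1) with denominator 1.788.
With shield the two gaps are in series; the resistances add: (1/ε₁+1/ε_s−1)+(1/ε_s+1/ε₂−1) = 5.486+4.826 = 10.31.
Heat-flux ratio q₀/q = 10.31/1.788.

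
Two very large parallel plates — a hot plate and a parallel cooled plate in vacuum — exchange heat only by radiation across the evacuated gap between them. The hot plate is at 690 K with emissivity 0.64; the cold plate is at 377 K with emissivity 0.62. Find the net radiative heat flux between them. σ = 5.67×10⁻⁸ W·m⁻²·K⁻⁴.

q ≈ 5380 W/m²

For two infinite grey parallel plates, q = σ(T₁⁴ − T₂⁴)/(1/ε₁ + 1/ε₂ − 1).
T₁⁴ − T₂⁴ = 2.267×10¹¹ − 2.020×10¹⁰ = 2.065×10¹¹ K⁴.
1/ε₁ + 1/ε₂ − 1 = 1.562 + 1.613 − 1 = 2.175.
q = 5.67×10⁻⁸ × 2.065×10¹¹ / 2.175.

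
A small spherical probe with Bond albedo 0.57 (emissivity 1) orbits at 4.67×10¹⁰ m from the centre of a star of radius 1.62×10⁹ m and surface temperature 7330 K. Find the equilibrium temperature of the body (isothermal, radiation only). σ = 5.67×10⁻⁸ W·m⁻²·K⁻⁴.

T ≈ 782 K

The star's surface emits σT_*⁴; at distance d the flux is S = σT_*⁴(R_*/d)².
S = 5.67×10⁻⁸·(7330)⁴·(1.62×10⁹/4.67×10¹⁰)² = 1.970×10⁵ W/m².
For an isothermal sphere T⁴ = (1−a)S/(4σ) = 3.734×10¹¹ K⁴.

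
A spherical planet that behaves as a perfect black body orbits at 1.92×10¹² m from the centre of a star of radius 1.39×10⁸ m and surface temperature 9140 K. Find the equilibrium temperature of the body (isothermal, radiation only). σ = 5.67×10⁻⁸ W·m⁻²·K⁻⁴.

T ≈ 55.0 K

The star's surface emits σT_*⁴; at distance d the flux is S = σT_*⁴(R_*/d)².
S = 5.67×10⁻⁸·(9140)⁴·(1.39×10⁸/1.92×10¹²)² = 2.074 W/m².
For an isothermal sphere T⁴ = (1−a)S/(4σ) = 9.144×10⁶ K⁴.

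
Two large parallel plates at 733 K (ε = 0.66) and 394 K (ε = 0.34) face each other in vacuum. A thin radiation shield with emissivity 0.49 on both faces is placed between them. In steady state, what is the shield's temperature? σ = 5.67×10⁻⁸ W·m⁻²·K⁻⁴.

T_s ≈ 656 K

In steady state the net flux on the hot side equals that on the cold side.
σ(T₁⁴−T_s⁴)/D₁ = σ(T_s⁴−T₂⁴)/D₂, with D₁ = 1/ε₁+1/ε_s−1 = 2.556, D₂ = 1/ε_s+1/ε₂−1 = 3.982.
Solve for T_s⁴: T_s⁴ = (D₂·T₁⁴ + D₁·T₂⁴)/(D₁+D₂) = 1.852×10¹¹ K⁴.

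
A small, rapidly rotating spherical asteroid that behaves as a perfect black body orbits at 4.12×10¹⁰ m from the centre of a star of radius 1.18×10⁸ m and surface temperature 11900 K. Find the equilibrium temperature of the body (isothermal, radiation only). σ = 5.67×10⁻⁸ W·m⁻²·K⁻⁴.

The star's surface emits σT_*⁴; at distance d the flux is S = σT_*⁴(R_*/d)².
S = 5.67×10⁻⁸·(11900)⁴·(1.18×10⁸/4.12×10¹⁰)² = 9327 W/m².
For an isothermal sphere T⁴ = (1−a)S/(4σ) = 4.112×10¹⁰ K⁴.

T ≈ 450 K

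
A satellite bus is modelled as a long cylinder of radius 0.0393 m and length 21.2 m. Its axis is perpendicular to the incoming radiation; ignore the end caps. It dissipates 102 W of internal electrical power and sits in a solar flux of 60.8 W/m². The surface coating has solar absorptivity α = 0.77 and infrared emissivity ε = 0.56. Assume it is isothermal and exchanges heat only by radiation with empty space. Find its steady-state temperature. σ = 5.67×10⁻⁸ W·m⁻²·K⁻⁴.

At steady state, absorbed solar power + internal power = radiated power.
Absorbed: α·S·A_cross = 0.77·60.8·1.666 = 78.01 W (cross-section 2rL).
Total input = 78.01 + 102 = 180.0 W.
Radiated: εσ·A_surf·T⁴ with A_surf = 2πrL = 5.235 m².
T⁴ = 180.0/(0.56·5.67×10⁻⁸·5.235) = 1.083×10⁹ K⁴.

T ≈ 181 K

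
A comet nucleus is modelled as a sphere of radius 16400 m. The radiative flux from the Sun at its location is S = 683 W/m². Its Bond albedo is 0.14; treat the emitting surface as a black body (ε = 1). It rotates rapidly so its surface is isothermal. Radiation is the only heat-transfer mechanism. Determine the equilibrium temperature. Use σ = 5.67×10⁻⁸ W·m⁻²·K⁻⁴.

At equilibrium, absorbed power = emitted power.
Absorbing cross-section = πr² = 8.450×10⁸ m²; emitting surface = 4πr² = 3.380×10⁹ m² (ratio 4).
(1−a)S·A_cross = εσ·A_surf·T⁴  ⇒  T⁴ = (1−a)S/(4σ).
T⁴ = 0.860·683/(4·5.67×10⁻⁸) = 2.590×10⁹ K⁴.
T = (2.590×10⁹)^(1/4).

T ≈ 226 K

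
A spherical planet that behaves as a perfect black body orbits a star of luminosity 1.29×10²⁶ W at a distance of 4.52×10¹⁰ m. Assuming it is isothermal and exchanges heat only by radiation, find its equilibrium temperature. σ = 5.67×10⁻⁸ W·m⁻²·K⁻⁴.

T ≈ 386 K

First find the stellar flux at distance d: S = L/(4πd²) = 1.29×10²⁶/(4π·(4.52×10¹⁰)²) = 5025 W/m².
For an isothermal sphere, absorbed (1−a)S·πr² = emitted σ·4πr²·T⁴, so T⁴ = (1−a)S/(4σ).
T⁴ = 1.00·5025/(4·5.67×10⁻⁸) = 2.215×10¹⁰ K⁴.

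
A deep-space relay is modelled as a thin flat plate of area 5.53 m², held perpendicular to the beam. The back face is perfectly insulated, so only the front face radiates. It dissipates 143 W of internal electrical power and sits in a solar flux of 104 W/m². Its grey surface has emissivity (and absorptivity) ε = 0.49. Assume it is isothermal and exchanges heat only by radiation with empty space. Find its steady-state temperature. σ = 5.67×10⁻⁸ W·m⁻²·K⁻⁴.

At steady state, absorbed solar power + internal power = radiated power.
Absorbed: α·S·A_cross = 0.49·104·5.530 = 281.8 W (cross-section A).
Total input = 281.8 + 143 = 424.8 W.
Radiated: εσ·A_surf·T⁴ with A_surf = A = 5.530 m².
T⁴ = 424.8/(0.49·5.67×10⁻⁸·5.530) = 2.765×10⁹ K⁴.

T ≈ 229 K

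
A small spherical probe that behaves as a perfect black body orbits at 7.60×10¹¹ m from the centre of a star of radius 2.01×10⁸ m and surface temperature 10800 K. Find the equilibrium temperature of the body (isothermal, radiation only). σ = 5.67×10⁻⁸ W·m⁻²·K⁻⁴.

The star's surface emits σT_*⁴; at distance d the flux is S = σT_*⁴(R_*/d)².
S = 5.67×10⁻⁸·(10800)⁴·(2.01×10⁸/7.60×10¹¹)² = 53.96 W/m².
For an isothermal sphere T⁴ = (1−a)S/(4σ) = 2.379×10⁸ K⁴.

T ≈ 124 K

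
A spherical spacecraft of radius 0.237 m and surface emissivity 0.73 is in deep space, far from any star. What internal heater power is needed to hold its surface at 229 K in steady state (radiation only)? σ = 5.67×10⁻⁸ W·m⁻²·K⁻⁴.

P = εσ·4πr²·T⁴.
4πr² = 0.7058 m²; T⁴ = 2.750×10⁹ K⁴.
P = 0.73·5.67×10⁻⁸·0.7058·2.750×10⁹.

P ≈ 80.3 W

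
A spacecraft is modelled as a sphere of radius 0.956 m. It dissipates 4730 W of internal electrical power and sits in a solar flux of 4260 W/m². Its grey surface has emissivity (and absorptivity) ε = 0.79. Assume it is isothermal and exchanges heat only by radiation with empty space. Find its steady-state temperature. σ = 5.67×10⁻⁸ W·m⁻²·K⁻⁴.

At steady state, absorbed solar power + internal power = radiated power.
Absorbed: α·S·A_cross = 0.79·4260·2.871 = 9663 W (cross-section πr²).
Total input = 9663 + 4730 = 14390 W.
Radiated: εσ·A_surf·T⁴ with A_surf = 4πr² = 11.48 m².
T⁴ = 14390/(0.79·5.67×10⁻⁸·11.48) = 2.798×10¹⁰ K⁴.

T ≈ 409 K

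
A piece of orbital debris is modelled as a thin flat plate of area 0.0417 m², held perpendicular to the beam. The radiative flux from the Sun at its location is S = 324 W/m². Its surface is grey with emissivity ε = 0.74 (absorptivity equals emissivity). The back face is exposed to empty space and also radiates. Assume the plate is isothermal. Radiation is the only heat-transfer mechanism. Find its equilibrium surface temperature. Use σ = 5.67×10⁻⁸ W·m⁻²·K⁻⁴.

At equilibrium, absorbed power = emitted power.
Absorbing cross-section = A = 0.04170 m²; emitting surface = 2A = 0.08340 m² (ratio 2).
εS·A_cross = εσ·A_surf·T⁴  ⇒  T⁴ = S/(2σ)   (ε cancels).
T⁴ = 324/(2·5.67×10⁻⁸) = 2.857×10⁹ K⁴.
T = (2.857×10⁹)^(1/4).

T ≈ 231 K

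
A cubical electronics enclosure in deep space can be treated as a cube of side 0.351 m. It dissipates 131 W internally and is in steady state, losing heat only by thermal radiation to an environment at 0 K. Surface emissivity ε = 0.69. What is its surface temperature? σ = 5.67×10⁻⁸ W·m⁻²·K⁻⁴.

Steady state: internal power = radiated power, P = εσA T⁴.
Radiating area A = 6L² = 0.7392 m².
T⁴ = P/(εσA) = 131/(0.69·5.67×10⁻⁸·0.7392) = 4.530×10⁹ K⁴.
T = (4.530×10⁹)^(1/4).

T ≈ 259 K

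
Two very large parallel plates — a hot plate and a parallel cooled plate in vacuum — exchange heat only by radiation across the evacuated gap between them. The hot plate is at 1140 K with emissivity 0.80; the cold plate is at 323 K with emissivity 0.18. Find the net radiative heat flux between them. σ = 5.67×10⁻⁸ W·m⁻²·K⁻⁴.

q ≈ 16400 W/m²

For two infinite grey parallel plates, q = σ(T₁⁴ − T₂⁴)/(1/ε₁ + 1/ε₂ − 1).
T₁⁴ − T₂⁴ = 1.689×10¹² − 1.088×10¹⁰ = 1.678×10¹² K⁴.
1/ε₁ + 1/ε₂ − 1 = 1.250 + 5.556 − 1 = 5.806.
q = 5.67×10⁻⁸ × 1.678×10¹² / 5.806.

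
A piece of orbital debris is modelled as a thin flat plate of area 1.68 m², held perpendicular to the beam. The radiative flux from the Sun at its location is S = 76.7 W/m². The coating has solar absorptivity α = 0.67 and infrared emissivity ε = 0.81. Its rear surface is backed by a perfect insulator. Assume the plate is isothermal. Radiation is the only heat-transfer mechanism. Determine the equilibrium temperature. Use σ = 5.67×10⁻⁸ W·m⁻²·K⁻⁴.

At equilibrium, absorbed power = emitted power.
Absorbing cross-section = A = 1.680 m²; emitting surface = A = 1.680 m² (ratio 1).
αS·A_cross = εσ·A_surf·T⁴  ⇒  T⁴ = αS/(ε·1σ).
T⁴ = 0.670·76.7/(0.81·1·5.67×10⁻⁸) = 1.119×10⁹ K⁴.
T = (1.119×10⁹)^(1/4).

T ≈ 183 K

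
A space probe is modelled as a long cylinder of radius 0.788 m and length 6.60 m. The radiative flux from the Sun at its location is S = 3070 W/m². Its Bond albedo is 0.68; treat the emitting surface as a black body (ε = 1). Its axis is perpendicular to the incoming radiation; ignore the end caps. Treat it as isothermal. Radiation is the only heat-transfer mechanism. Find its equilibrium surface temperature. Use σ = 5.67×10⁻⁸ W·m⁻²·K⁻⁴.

At equilibrium, absorbed power = emitted power.
Absorbing cross-section = 2rL = 10.40 m²; emitting surface = 2πrL = 32.68 m² (ratio π).
(1−a)S·A_cross = εσ·A_surf·T⁴  ⇒  T⁴ = (1−a)S/(πσ).
T⁴ = 0.320·3070/(π·5.67×10⁻⁸) = 5.515×10⁹ K⁴.
T = (5.515×10⁹)^(1/4).

T ≈ 273 K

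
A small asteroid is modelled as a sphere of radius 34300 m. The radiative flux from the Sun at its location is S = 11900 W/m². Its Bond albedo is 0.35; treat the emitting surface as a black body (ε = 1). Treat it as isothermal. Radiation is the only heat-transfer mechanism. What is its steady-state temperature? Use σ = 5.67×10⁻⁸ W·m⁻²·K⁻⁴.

T ≈ 430 K

At equilibrium, absorbed power = emitted power.
Absorbing cross-section = πr² = 3.696×10⁹ m²; emitting surface = 4πr² = 1.478×10¹⁰ m² (ratio 4).
(1−a)S·A_cross = εσ·A_surf·T⁴  ⇒  T⁴ = (1−a)S/(4σ).
T⁴ = 0.650·11900/(4·5.67×10⁻⁸) = 3.410×10¹⁰ K⁴.
T = (3.410×10¹⁰)^(1/4).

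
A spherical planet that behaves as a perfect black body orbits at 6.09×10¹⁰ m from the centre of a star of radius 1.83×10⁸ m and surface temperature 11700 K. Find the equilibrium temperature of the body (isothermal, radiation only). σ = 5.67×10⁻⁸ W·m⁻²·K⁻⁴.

T ≈ 454 K

The star's surface emits σT_*⁴; at distance d the flux is S = σT_*⁴(R_*/d)².
S = 5.67×10⁻⁸·(11700)⁴·(1.83×10⁸/6.09×10¹⁰)² = 9594 W/m².
For an isothermal sphere T⁴ = (1−a)S/(4σ) = 4.230×10¹⁰ K⁴.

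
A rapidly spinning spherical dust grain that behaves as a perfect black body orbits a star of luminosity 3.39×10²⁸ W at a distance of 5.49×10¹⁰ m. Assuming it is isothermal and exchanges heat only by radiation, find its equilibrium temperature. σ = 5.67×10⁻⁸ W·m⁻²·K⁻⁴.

First find the stellar flux at distance d: S = L/(4πd²) = 3.39×10²⁸/(4π·(5.49×10¹⁰)²) = 8.950×10⁵ W/m².
For an isothermal sphere, absorbed (1−a)S·πr² = emitted σ·4πr²·T⁴, so T⁴ = (1−a)S/(4σ).
T⁴ = 1.00·8.950×10⁵/(4·5.67×10⁻⁸) = 3.946×10¹² K⁴.

T ≈ 1410 K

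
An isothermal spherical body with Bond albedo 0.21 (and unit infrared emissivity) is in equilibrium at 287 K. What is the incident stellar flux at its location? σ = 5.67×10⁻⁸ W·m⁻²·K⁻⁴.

S ≈ 1950 W/m²

(1−a)S·πr² = σ·4πr²·T⁴ ⇒ S = 4σT⁴/(1−a).
S = 4·5.67×10⁻⁸·6.785×10⁹/0.790.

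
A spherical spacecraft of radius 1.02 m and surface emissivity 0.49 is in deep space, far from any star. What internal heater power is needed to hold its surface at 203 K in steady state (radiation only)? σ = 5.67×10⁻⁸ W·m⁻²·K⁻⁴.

P = εσ·4πr²·T⁴.
4πr² = 13.07 m²; T⁴ = 1.698×10⁹ K⁴.
P = 0.49·5.67×10⁻⁸·13.07·1.698×10⁹.

P ≈ 617 W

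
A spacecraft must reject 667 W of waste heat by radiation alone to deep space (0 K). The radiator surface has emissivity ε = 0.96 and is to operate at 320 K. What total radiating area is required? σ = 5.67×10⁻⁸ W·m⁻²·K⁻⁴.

P = εσA T⁴ ⇒ A = P/(εσT⁴).
T⁴ = 1.049×10¹⁰ K⁴.
A = 667/(0.96 × 5.67×10⁻⁸ × 1.049×10¹⁰).

A ≈ 1.17 m²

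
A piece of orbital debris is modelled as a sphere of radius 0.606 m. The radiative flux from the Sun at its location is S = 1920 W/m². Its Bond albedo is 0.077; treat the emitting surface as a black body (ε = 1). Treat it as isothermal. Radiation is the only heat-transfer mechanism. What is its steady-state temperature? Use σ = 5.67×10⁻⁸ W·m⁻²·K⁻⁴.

At equilibrium, absorbed power = emitted power.
Absorbing cross-section = πr² = 1.154 m²; emitting surface = 4πr² = 4.615 m² (ratio 4).
(1−a)S·A_cross = εσ·A_surf·T⁴  ⇒  T⁴ = (1−a)S/(4σ).
T⁴ = 0.923·1920/(4·5.67×10⁻⁸) = 7.814×10⁹ K⁴.
T = (7.814×10⁹)^(1/4).

T ≈ 297 K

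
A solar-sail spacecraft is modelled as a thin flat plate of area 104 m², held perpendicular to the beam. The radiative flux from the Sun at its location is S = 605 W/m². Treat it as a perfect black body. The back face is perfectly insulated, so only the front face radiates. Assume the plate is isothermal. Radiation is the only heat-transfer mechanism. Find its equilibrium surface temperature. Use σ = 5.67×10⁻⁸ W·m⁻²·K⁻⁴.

T ≈ 321 K

At equilibrium, absorbed power = emitted power.
Absorbing cross-section = A = 104.0 m²; emitting surface = A = 104.0 m² (ratio 1).
S·A_cross = εσ·A_surf·T⁴  ⇒  T⁴ = S/(1σ).
T⁴ = 1.00·605/(1·5.67×10⁻⁸) = 1.067×10¹⁰ K⁴.
T = (1.067×10¹⁰)^(1/4).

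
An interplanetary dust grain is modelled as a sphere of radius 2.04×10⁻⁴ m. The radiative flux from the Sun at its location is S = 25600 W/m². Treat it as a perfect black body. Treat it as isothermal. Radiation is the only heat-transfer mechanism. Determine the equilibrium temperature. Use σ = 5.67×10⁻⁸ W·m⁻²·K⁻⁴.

T ≈ 580 K

At equilibrium, absorbed power = emitted power.
Absorbing cross-section = πr² = 1.307×10⁻⁷ m²; emitting surface = 4πr² = 5.230×10⁻⁷ m² (ratio 4).
S·A_cross = εσ·A_surf·T⁴  ⇒  T⁴ = S/(4σ).
T⁴ = 1.00·25600/(4·5.67×10⁻⁸) = 1.129×10¹¹ K⁴.
T = (1.129×10¹¹)^(1/4).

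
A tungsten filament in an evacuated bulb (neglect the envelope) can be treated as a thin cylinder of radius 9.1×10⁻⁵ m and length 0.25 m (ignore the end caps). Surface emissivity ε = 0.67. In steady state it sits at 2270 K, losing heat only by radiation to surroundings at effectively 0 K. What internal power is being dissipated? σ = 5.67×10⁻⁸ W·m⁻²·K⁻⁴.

Steady state: P = εσA T⁴.
A = 2πrL = 1.429×10⁻⁴ m²; T⁴ = (2270)⁴ = 2.655×10¹³ K⁴.
P = 0.67 × 5.67×10⁻⁸ × 1.429×10⁻⁴ × 2.655×10¹³.

P ≈ 144 W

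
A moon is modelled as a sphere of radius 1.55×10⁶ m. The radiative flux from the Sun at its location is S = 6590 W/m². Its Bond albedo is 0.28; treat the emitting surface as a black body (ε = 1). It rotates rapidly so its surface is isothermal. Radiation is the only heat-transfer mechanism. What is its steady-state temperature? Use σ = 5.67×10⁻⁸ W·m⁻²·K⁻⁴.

T ≈ 380 K

At equilibrium, absorbed power = emitted power.
Absorbing cross-section = πr² = 7.548×10¹² m²; emitting surface = 4πr² = 3.019×10¹³ m² (ratio 4).
(1−a)S·A_cross = εσ·A_surf·T⁴  ⇒  T⁴ = (1−a)S/(4σ).
T⁴ = 0.720·6590/(4·5.67×10⁻⁸) = 2.092×10¹⁰ K⁴.
T = (2.092×10¹⁰)^(1/4).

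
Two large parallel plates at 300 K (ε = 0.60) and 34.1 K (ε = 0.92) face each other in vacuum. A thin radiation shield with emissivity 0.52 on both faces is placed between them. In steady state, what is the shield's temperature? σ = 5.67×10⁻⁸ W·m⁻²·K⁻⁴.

In steady state the net flux on the hot side equals that on the cold side.
σ(T₁⁴−T_s⁴)/D₁ = σ(T_s⁴−T₂⁴)/D₂, with D₁ = 1/ε₁+1/ε_s−1 = 2.590, D₂ = 1/ε_s+1/ε₂−1 = 2.010.
Solve for T_s⁴: T_s⁴ = (D₂·T₁⁴ + D₁·T₂⁴)/(D₁+D₂) = 3.540×10⁹ K⁴.

T_s ≈ 244 K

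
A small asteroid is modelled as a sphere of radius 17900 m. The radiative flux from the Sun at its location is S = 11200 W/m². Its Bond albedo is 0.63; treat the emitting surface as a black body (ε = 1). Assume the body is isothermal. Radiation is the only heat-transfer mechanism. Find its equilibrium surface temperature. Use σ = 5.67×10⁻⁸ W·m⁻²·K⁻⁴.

T ≈ 368 K

At equilibrium, absorbed power = emitted power.
Absorbing cross-section = πr² = 1.007×10⁹ m²; emitting surface = 4πr² = 4.026×10⁹ m² (ratio 4).
(1−a)S·A_cross = εσ·A_surf·T⁴  ⇒  T⁴ = (1−a)S/(4σ).
T⁴ = 0.370·11200/(4·5.67×10⁻⁸) = 1.827×10¹⁰ K⁴.
T = (1.827×10¹⁰)^(1/4).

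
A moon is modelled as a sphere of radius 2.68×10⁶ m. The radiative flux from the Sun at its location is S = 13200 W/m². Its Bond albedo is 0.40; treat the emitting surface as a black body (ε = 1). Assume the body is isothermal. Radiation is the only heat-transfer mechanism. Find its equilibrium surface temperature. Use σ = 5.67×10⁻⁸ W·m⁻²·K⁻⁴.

T ≈ 432 K

At equilibrium, absorbed power = emitted power.
Absorbing cross-section = πr² = 2.256×10¹³ m²; emitting surface = 4πr² = 9.026×10¹³ m² (ratio 4).
(1−a)S·A_cross = εσ·A_surf·T⁴  ⇒  T⁴ = (1−a)S/(4σ).
T⁴ = 0.600·13200/(4·5.67×10⁻⁸) = 3.492×10¹⁰ K⁴.
T = (3.492×10¹⁰)^(1/4).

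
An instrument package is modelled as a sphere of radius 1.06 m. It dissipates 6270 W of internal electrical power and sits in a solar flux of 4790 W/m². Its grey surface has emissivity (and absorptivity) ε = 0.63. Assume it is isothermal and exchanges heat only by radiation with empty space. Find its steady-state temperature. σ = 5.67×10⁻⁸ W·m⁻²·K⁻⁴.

T ≈ 428 K

At steady state, absorbed solar power + internal power = radiated power.
Absorbed: α·S·A_cross = 0.63·4790·3.530 = 10650 W (cross-section πr²).
Total input = 10650 + 6270 = 16920 W.
Radiated: εσ·A_surf·T⁴ with A_surf = 4πr² = 14.12 m².
T⁴ = 16920/(0.63·5.67×10⁻⁸·14.12) = 3.355×10¹⁰ K⁴.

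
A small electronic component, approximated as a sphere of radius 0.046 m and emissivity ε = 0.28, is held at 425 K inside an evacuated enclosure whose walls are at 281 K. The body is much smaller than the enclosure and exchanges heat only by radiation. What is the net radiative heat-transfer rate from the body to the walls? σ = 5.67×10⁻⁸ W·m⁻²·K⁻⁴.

For a small grey body in a large enclosure: P_net = εσA(T_body⁴ − T_wall⁴).
A = 4πr² = 0.02659 m²; T_body⁴ − T_wall⁴ = 3.263×10¹⁰ − 6.235×10⁹ = 2.639×10¹⁰ K⁴.
|P_net| = 0.28·5.67×10⁻⁸·0.02659·2.639×10¹⁰.

P_net ≈ 11.1 W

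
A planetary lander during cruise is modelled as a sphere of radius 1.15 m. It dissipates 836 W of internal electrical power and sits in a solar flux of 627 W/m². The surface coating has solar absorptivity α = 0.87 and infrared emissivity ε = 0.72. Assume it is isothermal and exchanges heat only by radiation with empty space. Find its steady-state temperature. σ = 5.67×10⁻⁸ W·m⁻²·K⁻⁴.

T ≈ 260 K

At steady state, absorbed solar power + internal power = radiated power.
Absorbed: α·S·A_cross = 0.87·627·4.155 = 2266 W (cross-section πr²).
Total input = 2266 + 836 = 3102 W.
Radiated: εσ·A_surf·T⁴ with A_surf = 4πr² = 16.62 m².
T⁴ = 3102/(0.72·5.67×10⁻⁸·16.62) = 4.573×10⁹ K⁴.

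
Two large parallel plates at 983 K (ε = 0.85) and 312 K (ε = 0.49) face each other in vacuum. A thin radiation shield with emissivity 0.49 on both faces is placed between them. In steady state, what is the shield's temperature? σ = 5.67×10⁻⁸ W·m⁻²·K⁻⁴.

T_s ≈ 860 K

In steady state the net flux on the hot side equals that on the cold side.
σ(T₁⁴−T_s⁴)/D₁ = σ(T_s⁴−T₂⁴)/D₂, with D₁ = 1/ε₁+1/ε_s−1 = 2.217, D₂ = 1/ε_s+1/ε₂−1 = 3.082.
Solve for T_s⁴: T_s⁴ = (D₂·T₁⁴ + D₁·T₂⁴)/(D₁+D₂) = 5.470×10¹¹ K⁴.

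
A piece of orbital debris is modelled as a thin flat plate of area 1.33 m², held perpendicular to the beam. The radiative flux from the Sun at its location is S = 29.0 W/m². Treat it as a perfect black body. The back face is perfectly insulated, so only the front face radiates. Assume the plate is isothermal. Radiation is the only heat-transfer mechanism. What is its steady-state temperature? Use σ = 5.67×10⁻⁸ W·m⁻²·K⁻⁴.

T ≈ 150 K

At equilibrium, absorbed power = emitted power.
Absorbing cross-section = A = 1.330 m²; emitting surface = A = 1.330 m² (ratio 1).
S·A_cross = εσ·A_surf·T⁴  ⇒  T⁴ = S/(1σ).
T⁴ = 1.00·29.0/(1·5.67×10⁻⁸) = 5.115×10⁸ K⁴.
T = (5.115×10⁸)^(1/4).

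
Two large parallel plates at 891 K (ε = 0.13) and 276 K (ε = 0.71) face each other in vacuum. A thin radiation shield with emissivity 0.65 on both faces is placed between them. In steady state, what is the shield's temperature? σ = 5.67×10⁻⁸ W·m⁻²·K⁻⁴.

T_s ≈ 595 K

In steady state the net flux on the hot side equals that on the cold side.
σ(T₁⁴−T_s⁴)/D₁ = σ(T_s⁴−T₂⁴)/D₂, with D₁ = 1/ε₁+1/ε_s−1 = 8.231, D₂ = 1/ε_s+1/ε₂−1 = 1.947.
Solve for T_s⁴: T_s⁴ = (D₂·T₁⁴ + D₁·T₂⁴)/(D₁+D₂) = 1.253×10¹¹ K⁴.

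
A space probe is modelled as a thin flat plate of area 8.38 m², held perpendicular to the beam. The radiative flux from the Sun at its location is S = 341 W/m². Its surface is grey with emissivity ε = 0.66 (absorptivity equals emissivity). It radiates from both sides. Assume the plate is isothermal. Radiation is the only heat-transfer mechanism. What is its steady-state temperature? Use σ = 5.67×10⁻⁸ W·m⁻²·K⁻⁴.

At equilibrium, absorbed power = emitted power.
Absorbing cross-section = A = 8.380 m²; emitting surface = 2A = 16.76 m² (ratio 2).
εS·A_cross = εσ·A_surf·T⁴  ⇒  T⁴ = S/(2σ)   (ε cancels).
T⁴ = 341/(2·5.67×10⁻⁸) = 3.007×10⁹ K⁴.
T = (3.007×10⁹)^(1/4).

T ≈ 234 K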